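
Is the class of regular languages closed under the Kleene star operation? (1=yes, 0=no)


Regular languages are closed under:
- Union (DFA product construction)
- Intersection (DFA product construction)
- Complement (swap accept/reject states)
- Concatenation (NFA construction)
- Kleene star (NFA construction)
Kleene star is in this list
Therefore: closed

1


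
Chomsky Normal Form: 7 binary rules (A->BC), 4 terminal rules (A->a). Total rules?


CNF allows two rule forms:
  A -> BC (binary): 7 rules
  A -> a (terminal): 4 rules
Total = 7 + 4 = 11

11


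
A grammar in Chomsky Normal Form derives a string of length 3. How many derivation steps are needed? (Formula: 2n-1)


Chomsky Normal Form derivation:
String length n = 3
Each step either:
  - Splits a nonterminal into two (n-1 such steps)
  - Converts a nonterminal to terminal (n such steps)
Total = (n-1) + n = 2n - 1
= 2(3) - 1
= 6 - 1
= 5

5


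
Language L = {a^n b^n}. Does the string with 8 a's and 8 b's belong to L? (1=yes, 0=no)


Language requires equal numbers of a's and b's
PDA pushes for each 'a', pops for each 'b'
Number of a's = 8
Number of b's = 8
8 == 8 -> Accept

1


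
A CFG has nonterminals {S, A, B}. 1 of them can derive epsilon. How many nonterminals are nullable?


Nonterminals: {S, A, B}
A nonterminal is nullable if it can derive epsilon
Counting nullable nonterminals: 1
Total nullable = 1

1


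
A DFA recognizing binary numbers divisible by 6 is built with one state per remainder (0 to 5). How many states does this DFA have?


Divisibility by 6 is tracked via the remainder mod 6: 0, 1, ..., 5
The construction assigns one state to each remainder
Number of remainders = 6

6


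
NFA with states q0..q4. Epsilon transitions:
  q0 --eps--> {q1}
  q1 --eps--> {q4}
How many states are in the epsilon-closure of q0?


Starting from q0
Initialize closure = {q0}
Follow epsilon from q0 -> add q1
Follow epsilon from q1 -> add q4
Final closure: {q0, q1, q4}
Size = 3

3


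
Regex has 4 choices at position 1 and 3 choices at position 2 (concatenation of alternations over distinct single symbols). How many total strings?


First group: 4 alternatives
Second group: 3 alternatives
Concatenation: each choice from group 1 pairs with each from group 2
Total = 4 x 3 = 12

12


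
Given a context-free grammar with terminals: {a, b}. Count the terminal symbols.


Terminal symbols: a, b
Counting each: a (#1), b (#2)
Total = 2

2


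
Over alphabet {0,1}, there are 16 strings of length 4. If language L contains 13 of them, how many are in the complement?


Alphabet: {0,1}
String length: 4
Total strings of length 4 = 2^4 = 16
Strings in L = 13
Complement = total - |L|
= 16 - 13
= 3

3


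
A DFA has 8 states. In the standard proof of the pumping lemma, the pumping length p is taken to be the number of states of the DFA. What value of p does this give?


Pumping lemma for regular languages (standard proof):
Take p = |Q|, the number of DFA states.
Any string of length >= |Q| passes through |Q|+1 states while reading its first |Q| symbols,
so by pigeonhole some state repeats, giving the loop that can be pumped.
Here |Q| = 8
Therefore the proof uses p = 8

8


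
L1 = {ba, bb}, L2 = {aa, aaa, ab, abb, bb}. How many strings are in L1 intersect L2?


L1 = {ba, bb}
L2 = {aa, aaa, ab, abb, bb}
Checking each string in L1 against L2:
  'ba': in L2? No
  'bb': in L2? Yes
Intersection = {bb}
|L1 ∩ L2| = 1

1


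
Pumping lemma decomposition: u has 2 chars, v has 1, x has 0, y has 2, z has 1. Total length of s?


|s| = |u| + |v| + |x| + |y| + |z|
= 2 + 1 + 0 + 2 + 1
= 3 + 0 + 3
= 3 + 3
= 6

6


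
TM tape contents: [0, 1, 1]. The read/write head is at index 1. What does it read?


Tape: [0, 1, 1]
Positions: 0 1 2
Values:    0 1 1
Head at position 1
tape[1] = 1

1


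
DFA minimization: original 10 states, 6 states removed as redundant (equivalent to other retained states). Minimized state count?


Original DFA: 10 states
Redundant states removed: 6
Minimized states = original - removed
= 10 - 6
= 4

4


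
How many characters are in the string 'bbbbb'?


String: 'bbbbb'
Counting characters:
  'b' appears 5 time(s)
Total length = 0 + 5 = 5

5


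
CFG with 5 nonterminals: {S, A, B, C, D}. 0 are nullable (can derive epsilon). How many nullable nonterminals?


Nonterminals: {S, A, B, C, D}
A nonterminal is nullable if it can derive epsilon
Counting nullable nonterminals: 0
Total nullable = 0

0


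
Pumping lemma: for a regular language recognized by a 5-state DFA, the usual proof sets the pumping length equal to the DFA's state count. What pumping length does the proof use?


Pumping lemma for regular languages (standard proof):
Take p = |Q|, the number of DFA states.
Any string of length >= |Q| passes through |Q|+1 states while reading its first |Q| symbols,
so by pigeonhole some state repeats, giving the loop that can be pumped.
Here |Q| = 5
Therefore the proof uses p = 5

5


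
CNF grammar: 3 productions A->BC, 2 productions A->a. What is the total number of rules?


CNF allows two rule forms:
  A -> BC (binary): 3 rules
  A -> a (terminal): 2 rules
Total = 3 + 2 = 5

5


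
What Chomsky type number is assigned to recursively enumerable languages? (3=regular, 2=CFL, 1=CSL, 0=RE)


Chomsky hierarchy levels:
  Type 3: Regular (DFA/NFA/regex)
  Type 2: Context-free (PDA)
  Type 1: Context-sensitive
  Type 0: Recursively enumerable (TM)
'recursively enumerable' corresponds to Type 0

0


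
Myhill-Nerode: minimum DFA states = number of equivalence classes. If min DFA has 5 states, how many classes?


Myhill-Nerode theorem:
Number of equivalence classes = number of states in minimal DFA
Minimal DFA states = 5
Therefore equivalence classes = 5

5


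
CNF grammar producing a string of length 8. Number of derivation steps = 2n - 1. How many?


Chomsky Normal Form derivation:
String length n = 8
Each step either:
  - Splits a nonterminal into two (n-1 such steps)
  - Converts a nonterminal to terminal (n such steps)
Total = (n-1) + n = 2n - 1
= 2(8) - 1
= 16 - 1
= 15

15


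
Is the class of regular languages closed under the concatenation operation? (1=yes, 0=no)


Regular languages are closed under:
- Union (DFA product construction)
- Intersection (DFA product construction)
- Complement (swap accept/reject states)
- Concatenation (NFA construction)
- Kleene star (NFA construction)
concatenation is in this list
Therefore: closed

1


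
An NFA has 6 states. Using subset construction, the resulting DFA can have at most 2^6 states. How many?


NFA has 6 states
Subset construction: each DFA state = subset of NFA states
Maximum subsets = 2^6
2^6 = 64

64


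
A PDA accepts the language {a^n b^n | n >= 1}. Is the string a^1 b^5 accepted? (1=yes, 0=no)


Language requires equal numbers of a's and b's
PDA pushes for each 'a', pops for each 'b'
Number of a's = 1
Number of b's = 5
1 != 5 -> Reject

0


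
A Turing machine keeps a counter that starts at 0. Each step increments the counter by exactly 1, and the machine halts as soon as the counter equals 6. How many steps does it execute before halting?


Counter starts at 0. Counting sequence:
  Step 1: counter = 1
  Step 2: counter = 2
  Step 3: counter = 3
  Step 4: counter = 4
  Step 5: counter = 5
  Step 6: counter = 6
Counter reached 6 -> halt
Total steps = 6

6


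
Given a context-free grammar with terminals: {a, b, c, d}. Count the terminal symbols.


Terminal symbols: a, b, c, d
Counting each: a (#1), b (#2), c (#3), d (#4)
Total = 4

4


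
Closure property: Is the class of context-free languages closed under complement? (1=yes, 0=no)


CFL closure properties:
  Closed under: union, concatenation, Kleene star
  NOT closed under: intersection, complement
Operation 'complement' is in not-closed list -> No (not closed)

0


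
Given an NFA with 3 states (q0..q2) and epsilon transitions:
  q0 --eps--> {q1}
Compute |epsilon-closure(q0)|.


Starting from q0
Initialize closure = {q0}
Follow epsilon from q0 -> add q1
Final closure: {q0, q1}
Size = 2

2


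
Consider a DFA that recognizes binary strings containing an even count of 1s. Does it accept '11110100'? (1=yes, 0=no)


DFA has 2 states: q_even (start, accept=yes) and q_odd
Processing string '11110100' character by character:
  Position 0: read '1', 1-count=1 -> q_odd
  Position 1: read '1', 1-count=2 -> q_even
  Position 2: read '1', 1-count=3 -> q_odd
  Position 3: read '1', 1-count=4 -> q_even
  Position 4: read '0', 1-count=4 -> q_even (no change)
  Position 5: read '1', 1-count=5 -> q_odd
  Position 6: read '0', 1-count=5 -> q_odd (no change)
  Position 7: read '0', 1-count=5 -> q_odd (no change)
Final state: q_odd, total 1s = 5 (odd); the DFA requires an even count -> reject

0


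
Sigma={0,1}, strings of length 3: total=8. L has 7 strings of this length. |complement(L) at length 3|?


Alphabet: {0,1}
String length: 3
Total strings of length 3 = 2^3 = 8
Strings in L = 7
Complement = total - |L|
= 8 - 7
= 1

1


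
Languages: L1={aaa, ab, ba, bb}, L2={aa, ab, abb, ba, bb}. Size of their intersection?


L1 = {aaa, ab, ba, bb}
L2 = {aa, ab, abb, ba, bb}
Checking each string in L1 against L2:
  'aaa': in L2? No
  'ab': in L2? Yes
  'ba': in L2? Yes
  'bb': in L2? Yes
Intersection = {ab, ba, bb}
|L1 ∩ L2| = 3

3


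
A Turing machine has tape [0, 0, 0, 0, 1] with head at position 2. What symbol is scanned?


Tape: [0, 0, 0, 0, 1]
Positions: 0 1 2 3 4
Values:    0 0 0 0 1
Head at position 2
tape[2] = 0

0


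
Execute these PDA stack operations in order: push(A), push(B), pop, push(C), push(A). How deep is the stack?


Tracing stack operations:
  push(A) -> stack = [A], depth=1
  push(B) -> stack = [A,B], depth=2
  pop -> removed B, stack = [A], depth=1
  push(C) -> stack = [A,C], depth=2
  push(A) -> stack = [A,C,A], depth=3
Final depth = 3

3


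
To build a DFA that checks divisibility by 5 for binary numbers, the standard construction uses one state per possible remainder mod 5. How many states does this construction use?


Divisibility by 5 is tracked via the remainder mod 5: 0, 1, ..., 4
The construction assigns one state to each remainder
Number of remainders = 5

5


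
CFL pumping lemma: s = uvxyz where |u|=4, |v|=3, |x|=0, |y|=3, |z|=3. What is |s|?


|s| = |u| + |v| + |x| + |y| + |z|
= 4 + 3 + 0 + 3 + 3
= 7 + 0 + 6
= 7 + 6
= 13

13


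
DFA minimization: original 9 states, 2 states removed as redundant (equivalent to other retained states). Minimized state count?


Original DFA: 9 states
Redundant states removed: 2
Minimized states = original - removed
= 9 - 2
= 7

7


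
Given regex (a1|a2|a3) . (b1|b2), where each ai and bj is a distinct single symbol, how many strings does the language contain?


First group: 3 alternatives
Second group: 2 alternatives
Concatenation: each choice from group 1 pairs with each from group 2
Total = 3 x 2 = 6

6


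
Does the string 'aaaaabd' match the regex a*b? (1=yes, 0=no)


Pattern: a*b
String: 'aaaaabd'
Pattern requires: zero or more 'a's followed by exactly one 'b'
Found 5 leading 'a's
Remaining: 'bd'
Remaining is not 'b' -> no match
Result: 0

0


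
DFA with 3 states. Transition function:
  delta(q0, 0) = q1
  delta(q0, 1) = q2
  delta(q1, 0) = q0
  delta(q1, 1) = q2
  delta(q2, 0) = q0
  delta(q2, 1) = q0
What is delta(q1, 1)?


Looking up transition function:
delta(q1, 1) in the table
Row: q1, Column: 1
Result: q2

q2


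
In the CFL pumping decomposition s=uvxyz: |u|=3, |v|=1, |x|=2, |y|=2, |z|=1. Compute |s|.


|s| = |u| + |v| + |x| + |y| + |z|
= 3 + 1 + 2 + 2 + 1
= 4 + 2 + 3
= 6 + 3
= 9

9


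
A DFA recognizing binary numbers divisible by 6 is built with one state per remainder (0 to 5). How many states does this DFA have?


Divisibility by 6 is tracked via the remainder mod 6: 0, 1, ..., 5
The construction assigns one state to each remainder
Number of remainders = 6

6


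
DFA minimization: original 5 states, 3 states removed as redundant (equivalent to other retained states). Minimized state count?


Original DFA: 5 states
Redundant states removed: 3
Minimized states = original - removed
= 5 - 3
= 2

2


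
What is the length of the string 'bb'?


String: 'bb'
Counting characters:
  'b' appears 2 time(s)
Total length = 0 + 2 = 2

2


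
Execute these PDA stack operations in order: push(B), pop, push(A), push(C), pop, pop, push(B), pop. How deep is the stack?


Tracing stack operations:
  push(B) -> stack = [B], depth=1
  pop -> removed B, stack = [], depth=0
  push(A) -> stack = [A], depth=1
  push(C) -> stack = [A,C], depth=2
  pop -> removed C, stack = [A], depth=1
  pop -> removed A, stack = [], depth=0
  push(B) -> stack = [B], depth=1
  pop -> removed B, stack = [], depth=0
Final depth = 0

0


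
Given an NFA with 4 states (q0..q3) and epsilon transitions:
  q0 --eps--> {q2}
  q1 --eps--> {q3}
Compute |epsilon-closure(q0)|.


Starting from q0
Initialize closure = {q0}
Follow epsilon from q0 -> add q2
Final closure: {q0, q2}
Size = 2

2


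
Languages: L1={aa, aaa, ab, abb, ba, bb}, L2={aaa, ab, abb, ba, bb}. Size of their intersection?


L1 = {aa, aaa, ab, abb, ba, bb}
L2 = {aaa, ab, abb, ba, bb}
Checking each string in L1 against L2:
  'aa': in L2? No
  'aaa': in L2? Yes
  'ab': in L2? Yes
  'abb': in L2? Yes
  'ba': in L2? Yes
  'bb': in L2? Yes
Intersection = {aaa, ab, abb, ba, bb}
|L1 ∩ L2| = 5

5


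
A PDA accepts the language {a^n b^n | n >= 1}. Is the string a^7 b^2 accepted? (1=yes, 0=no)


Language requires equal numbers of a's and b's
PDA pushes for each 'a', pops for each 'b'
Number of a's = 7
Number of b's = 2
7 != 2 -> Reject

0


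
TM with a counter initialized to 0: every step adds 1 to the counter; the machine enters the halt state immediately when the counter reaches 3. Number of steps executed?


Counter starts at 0. Counting sequence:
  Step 1: counter = 1
  Step 2: counter = 2
  Step 3: counter = 3
Counter reached 3 -> halt
Total steps = 3

3


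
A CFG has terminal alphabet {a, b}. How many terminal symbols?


Terminal symbols: a, b
Counting each: a (#1), b (#2)
Total = 2

2


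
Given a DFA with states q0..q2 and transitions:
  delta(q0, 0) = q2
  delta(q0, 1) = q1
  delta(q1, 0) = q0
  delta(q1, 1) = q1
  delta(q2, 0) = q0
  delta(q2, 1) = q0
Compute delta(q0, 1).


Looking up transition function:
delta(q0, 1) in the table
Row: q0, Column: 1
Result: q1

q1


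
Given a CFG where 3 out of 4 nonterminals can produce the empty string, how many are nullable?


Nonterminals: {S, A, B, C}
A nonterminal is nullable if it can derive epsilon
Counting nullable nonterminals: 3
Total nullable = 3

3


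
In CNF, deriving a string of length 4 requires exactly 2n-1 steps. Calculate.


Chomsky Normal Form derivation:
String length n = 4
Each step either:
  - Splits a nonterminal into two (n-1 such steps)
  - Converts a nonterminal to terminal (n such steps)
Total = (n-1) + n = 2n - 1
= 2(4) - 1
= 8 - 1
= 7

7


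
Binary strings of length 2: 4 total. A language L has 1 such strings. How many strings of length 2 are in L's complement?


Alphabet: {0,1}
String length: 2
Total strings of length 2 = 2^2 = 4
Strings in L = 1
Complement = total - |L|
= 4 - 1
= 3

3


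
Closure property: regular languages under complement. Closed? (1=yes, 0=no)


Regular languages are closed under:
- Union (DFA product construction)
- Intersection (DFA product construction)
- Complement (swap accept/reject states)
- Concatenation (NFA construction)
- Kleene star (NFA construction)
complement is in this list
Therefore: closed

1


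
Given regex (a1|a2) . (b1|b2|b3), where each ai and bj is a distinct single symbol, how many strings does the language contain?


First group: 2 alternatives
Second group: 3 alternatives
Concatenation: each choice from group 1 pairs with each from group 2
Total = 2 x 3 = 6

6


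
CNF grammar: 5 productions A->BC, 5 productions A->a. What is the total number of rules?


CNF allows two rule forms:
  A -> BC (binary): 5 rules
  A -> a (terminal): 5 rules
Total = 5 + 5 = 10

10


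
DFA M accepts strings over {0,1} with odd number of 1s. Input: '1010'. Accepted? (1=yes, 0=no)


DFA has 2 states: q_even (start, accept=no) and q_odd
Processing string '1010' character by character:
  Position 0: read '1', 1-count=1 -> q_odd
  Position 1: read '0', 1-count=1 -> q_odd (no change)
  Position 2: read '1', 1-count=2 -> q_even
  Position 3: read '0', 1-count=2 -> q_even (no change)
Final state: q_even, total 1s = 2 (even); the DFA requires an odd count -> reject

0


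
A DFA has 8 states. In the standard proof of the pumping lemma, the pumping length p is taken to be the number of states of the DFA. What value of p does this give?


Pumping lemma for regular languages (standard proof):
Take p = |Q|, the number of DFA states.
Any string of length >= |Q| passes through |Q|+1 states while reading its first |Q| symbols,
so by pigeonhole some state repeats, giving the loop that can be pumped.
Here |Q| = 8
Therefore the proof uses p = 8

8


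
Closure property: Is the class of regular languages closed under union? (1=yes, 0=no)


Regular languages are closed under all standard operations:
- Union: Yes (product construction)
- Intersection: Yes (product construction)
- Complement: Yes (swap accept/reject)
- Concatenation: Yes (NFA construction)
Operation: union -> Closed

1


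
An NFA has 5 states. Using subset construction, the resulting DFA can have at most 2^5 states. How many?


NFA has 5 states
Subset construction: each DFA state = subset of NFA states
Maximum subsets = 2^5
2^5 = 32

32


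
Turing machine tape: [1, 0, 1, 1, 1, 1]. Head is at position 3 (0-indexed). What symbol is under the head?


Tape: [1, 0, 1, 1, 1, 1]
Positions: 0 1 2 3 4 5
Values:    1 0 1 1 1 1
Head at position 3
tape[3] = 1

1


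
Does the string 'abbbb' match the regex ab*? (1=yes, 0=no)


Pattern: ab*
String: 'abbbb'
Pattern requires: exactly one 'a' followed by zero or more 'b's
First char is 'a' -> OK
Rest 'bbbb': all b's? Yes
Result: 1

1


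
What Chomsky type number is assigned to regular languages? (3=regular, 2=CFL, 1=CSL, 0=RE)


Chomsky hierarchy levels:
  Type 3: Regular (DFA/NFA/regex)
  Type 2: Context-free (PDA)
  Type 1: Context-sensitive
  Type 0: Recursively enumerable (TM)
'regular' corresponds to Type 3

3


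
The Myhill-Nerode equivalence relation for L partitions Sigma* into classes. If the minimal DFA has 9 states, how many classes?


Myhill-Nerode theorem:
Number of equivalence classes = number of states in minimal DFA
Minimal DFA states = 9
Therefore equivalence classes = 9

9


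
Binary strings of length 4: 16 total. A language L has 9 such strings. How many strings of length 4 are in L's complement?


Alphabet: {0,1}
String length: 4
Total strings of length 4 = 2^4 = 16
Strings in L = 9
Complement = total - |L|
= 16 - 9
= 7

7


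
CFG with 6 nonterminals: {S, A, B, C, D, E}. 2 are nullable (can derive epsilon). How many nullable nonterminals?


Nonterminals: {S, A, B, C, D, E}
A nonterminal is nullable if it can derive epsilon
Counting nullable nonterminals: 2
Total nullable = 2

2


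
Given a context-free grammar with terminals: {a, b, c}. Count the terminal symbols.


Terminal symbols: a, b, c
Counting each: a (#1), b (#2), c (#3)
Total = 3

3


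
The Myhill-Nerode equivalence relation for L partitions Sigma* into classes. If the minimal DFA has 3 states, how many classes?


Myhill-Nerode theorem:
Number of equivalence classes = number of states in minimal DFA
Minimal DFA states = 3
Therefore equivalence classes = 3

3


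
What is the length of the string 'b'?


String: 'b'
Counting characters:
  'b' appears 1 time(s)
Total length = 0 + 1 = 1

1


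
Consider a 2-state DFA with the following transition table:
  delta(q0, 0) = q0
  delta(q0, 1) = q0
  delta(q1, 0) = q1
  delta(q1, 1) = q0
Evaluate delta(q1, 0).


Looking up transition function:
delta(q1, 0) in the table
Row: q1, Column: 0
Result: q1

q1


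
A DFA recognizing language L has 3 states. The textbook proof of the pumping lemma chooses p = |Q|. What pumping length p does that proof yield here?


Pumping lemma for regular languages (standard proof):
Take p = |Q|, the number of DFA states.
Any string of length >= |Q| passes through |Q|+1 states while reading its first |Q| symbols,
so by pigeonhole some state repeats, giving the loop that can be pumped.
Here |Q| = 3
Therefore the proof uses p = 3

3


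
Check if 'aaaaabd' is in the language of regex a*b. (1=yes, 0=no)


Pattern: a*b
String: 'aaaaabd'
Pattern requires: zero or more 'a's followed by exactly one 'b'
Found 5 leading 'a's
Remaining: 'bd'
Remaining is not 'b' -> no match
Result: 0

0


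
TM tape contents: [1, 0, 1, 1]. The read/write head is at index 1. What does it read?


Tape: [1, 0, 1, 1]
Positions: 0 1 2 3
Values:    1 0 1 1
Head at position 1
tape[1] = 0

0


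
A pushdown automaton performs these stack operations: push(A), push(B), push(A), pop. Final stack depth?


Tracing stack operations:
  push(A) -> stack = [A], depth=1
  push(B) -> stack = [A,B], depth=2
  push(A) -> stack = [A,B,A], depth=3
  pop -> removed A, stack = [A,B], depth=2
Final depth = 2

2


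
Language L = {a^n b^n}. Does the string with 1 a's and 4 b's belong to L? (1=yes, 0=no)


Language requires equal numbers of a's and b's
PDA pushes for each 'a', pops for each 'b'
Number of a's = 1
Number of b's = 4
1 != 4 -> Reject

0


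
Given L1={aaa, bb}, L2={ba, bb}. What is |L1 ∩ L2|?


L1 = {aaa, bb}
L2 = {ba, bb}
Checking each string in L1 against L2:
  'aaa': in L2? No
  'bb': in L2? Yes
Intersection = {bb}
|L1 ∩ L2| = 1

1


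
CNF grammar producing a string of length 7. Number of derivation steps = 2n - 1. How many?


Chomsky Normal Form derivation:
String length n = 7
Each step either:
  - Splits a nonterminal into two (n-1 such steps)
  - Converts a nonterminal to terminal (n such steps)
Total = (n-1) + n = 2n - 1
= 2(7) - 1
= 14 - 1
= 13

13


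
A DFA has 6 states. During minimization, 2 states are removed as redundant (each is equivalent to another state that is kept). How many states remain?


Original DFA: 6 states
Redundant states removed: 2
Minimized states = original - removed
= 6 - 2
= 4

4


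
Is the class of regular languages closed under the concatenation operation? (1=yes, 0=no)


Regular languages are closed under:
- Union (DFA product construction)
- Intersection (DFA product construction)
- Complement (swap accept/reject states)
- Concatenation (NFA construction)
- Kleene star (NFA construction)
concatenation is in this list
Therefore: closed

1


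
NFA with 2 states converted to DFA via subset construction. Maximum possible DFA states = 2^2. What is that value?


NFA has 2 states
Subset construction: each DFA state = subset of NFA states
Maximum subsets = 2^2
2^2 = 4

4


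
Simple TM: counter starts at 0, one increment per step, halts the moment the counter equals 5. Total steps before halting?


Counter starts at 0. Counting sequence:
  Step 1: counter = 1
  Step 2: counter = 2
  Step 3: counter = 3
  Step 4: counter = 4
  Step 5: counter = 5
Counter reached 5 -> halt
Total steps = 5

5


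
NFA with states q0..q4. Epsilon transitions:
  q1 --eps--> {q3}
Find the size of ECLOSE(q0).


Starting from q0
Initialize closure = {q0}
q0 has no outgoing epsilon transitions -> nothing to add
Final closure: {q0}
Size = 1

1


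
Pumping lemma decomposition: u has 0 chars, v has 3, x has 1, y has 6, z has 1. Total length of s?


|s| = |u| + |v| + |x| + |y| + |z|
= 0 + 3 + 1 + 6 + 1
= 3 + 1 + 7
= 4 + 7
= 11

11


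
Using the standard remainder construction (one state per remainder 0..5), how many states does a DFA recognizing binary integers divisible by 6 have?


Divisibility by 6 is tracked via the remainder mod 6: 0, 1, ..., 5
The construction assigns one state to each remainder
Number of remainders = 6

6


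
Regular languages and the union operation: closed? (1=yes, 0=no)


Regular languages are closed under all standard operations:
- Union: Yes (product construction)
- Intersection: Yes (product construction)
- Complement: Yes (swap accept/reject)
- Concatenation: Yes (NFA construction)
Operation: union -> Closed

1


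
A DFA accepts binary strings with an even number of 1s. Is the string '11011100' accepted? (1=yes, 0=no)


DFA has 2 states: q_even (start, accept=yes) and q_odd
Processing string '11011100' character by character:
  Position 0: read '1', 1-count=1 -> q_odd
  Position 1: read '1', 1-count=2 -> q_even
  Position 2: read '0', 1-count=2 -> q_even (no change)
  Position 3: read '1', 1-count=3 -> q_odd
  Position 4: read '1', 1-count=4 -> q_even
  Position 5: read '1', 1-count=5 -> q_odd
  Position 6: read '0', 1-count=5 -> q_odd (no change)
  Position 7: read '0', 1-count=5 -> q_odd (no change)
Final state: q_odd, total 1s = 5 (odd); the DFA requires an even count -> reject

0


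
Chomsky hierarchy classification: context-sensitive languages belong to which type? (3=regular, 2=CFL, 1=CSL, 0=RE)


Chomsky hierarchy levels:
  Type 3: Regular (DFA/NFA/regex)
  Type 2: Context-free (PDA)
  Type 1: Context-sensitive
  Type 0: Recursively enumerable (TM)
'context-sensitive' corresponds to Type 1

1


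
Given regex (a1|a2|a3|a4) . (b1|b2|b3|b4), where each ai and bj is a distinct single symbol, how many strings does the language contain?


First group: 4 alternatives
Second group: 4 alternatives
Concatenation: each choice from group 1 pairs with each from group 2
Total = 4 x 4 = 16

16


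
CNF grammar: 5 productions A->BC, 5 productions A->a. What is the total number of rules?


CNF allows two rule forms:
  A -> BC (binary): 5 rules
  A -> a (terminal): 5 rules
Total = 5 + 5 = 10

10


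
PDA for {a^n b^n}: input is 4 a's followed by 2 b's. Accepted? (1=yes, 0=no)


Language requires equal numbers of a's and b's
PDA pushes for each 'a', pops for each 'b'
Number of a's = 4
Number of b's = 2
4 != 2 -> Reject

0


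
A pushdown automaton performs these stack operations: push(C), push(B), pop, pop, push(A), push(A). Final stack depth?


Tracing stack operations:
  push(C) -> stack = [C], depth=1
  push(B) -> stack = [C,B], depth=2
  pop -> removed B, stack = [C], depth=1
  pop -> removed C, stack = [], depth=0
  push(A) -> stack = [A], depth=1
  push(A) -> stack = [A,A], depth=2
Final depth = 2

2


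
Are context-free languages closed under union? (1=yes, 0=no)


CFL closure properties:
  Closed under: union, concatenation, Kleene star
  NOT closed under: intersection, complement
Operation 'union' is in closed list -> Yes (closed)

1


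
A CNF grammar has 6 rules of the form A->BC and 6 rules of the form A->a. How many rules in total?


CNF allows two rule forms:
  A -> BC (binary): 6 rules
  A -> a (terminal): 6 rules
Total = 6 + 6 = 12

12


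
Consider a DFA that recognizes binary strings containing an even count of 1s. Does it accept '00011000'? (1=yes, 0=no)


DFA has 2 states: q_even (start, accept=yes) and q_odd
Processing string '00011000' character by character:
  Position 0: read '0', 1-count=0 -> q_even (no change)
  Position 1: read '0', 1-count=0 -> q_even (no change)
  Position 2: read '0', 1-count=0 -> q_even (no change)
  Position 3: read '1', 1-count=1 -> q_odd
  Position 4: read '1', 1-count=2 -> q_even
  Position 5: read '0', 1-count=2 -> q_even (no change)
  Position 6: read '0', 1-count=2 -> q_even (no change)
  Position 7: read '0', 1-count=2 -> q_even (no change)
Final state: q_even, total 1s = 2 (even); the DFA requires an even count -> accept

1


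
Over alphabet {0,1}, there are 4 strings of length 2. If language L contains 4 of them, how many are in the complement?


Alphabet: {0,1}
String length: 2
Total strings of length 2 = 2^2 = 4
Strings in L = 4
Complement = total - |L|
= 4 - 4
= 0

0


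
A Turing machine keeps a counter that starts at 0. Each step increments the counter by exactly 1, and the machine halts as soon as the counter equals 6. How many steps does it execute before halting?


Counter starts at 0. Counting sequence:
  Step 1: counter = 1
  Step 2: counter = 2
  Step 3: counter = 3
  Step 4: counter = 4
  Step 5: counter = 5
  Step 6: counter = 6
Counter reached 6 -> halt
Total steps = 6

6


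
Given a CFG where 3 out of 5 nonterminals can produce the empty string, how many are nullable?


Nonterminals: {S, A, B, C, D}
A nonterminal is nullable if it can derive epsilon
Counting nullable nonterminals: 3
Total nullable = 3

3


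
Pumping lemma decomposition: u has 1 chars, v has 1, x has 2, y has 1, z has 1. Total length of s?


|s| = |u| + |v| + |x| + |y| + |z|
= 1 + 1 + 2 + 1 + 1
= 2 + 2 + 2
= 4 + 2
= 6

6


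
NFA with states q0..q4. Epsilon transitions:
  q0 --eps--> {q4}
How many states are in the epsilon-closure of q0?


Starting from q0
Initialize closure = {q0}
Follow epsilon from q0 -> add q4
Final closure: {q0, q4}
Size = 2

2


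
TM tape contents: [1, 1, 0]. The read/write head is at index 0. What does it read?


Tape: [1, 1, 0]
Positions: 0 1 2
Values:    1 1 0
Head at position 0
tape[0] = 1

1


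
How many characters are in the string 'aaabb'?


String: 'aaabb'
Counting characters:
  'a' appears 3 time(s)
  'b' appears 2 time(s)
Total length = 3 + 2 = 5

5


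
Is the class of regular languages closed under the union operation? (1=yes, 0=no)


Regular languages are closed under:
- Union (DFA product construction)
- Intersection (DFA product construction)
- Complement (swap accept/reject states)
- Concatenation (NFA construction)
- Kleene star (NFA construction)
union is in this list
Therefore: closed

1


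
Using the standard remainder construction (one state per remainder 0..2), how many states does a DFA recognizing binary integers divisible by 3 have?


Divisibility by 3 is tracked via the remainder mod 3: 0, 1, ..., 2
The construction assigns one state to each remainder
Number of remainders = 3

3


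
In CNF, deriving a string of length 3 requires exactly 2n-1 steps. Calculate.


Chomsky Normal Form derivation:
String length n = 3
Each step either:
  - Splits a nonterminal into two (n-1 such steps)
  - Converts a nonterminal to terminal (n such steps)
Total = (n-1) + n = 2n - 1
= 2(3) - 1
= 6 - 1
= 5

5


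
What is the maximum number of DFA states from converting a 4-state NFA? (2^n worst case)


NFA has 4 states
Subset construction: each DFA state = subset of NFA states
Maximum subsets = 2^4
2^4 = 16

16


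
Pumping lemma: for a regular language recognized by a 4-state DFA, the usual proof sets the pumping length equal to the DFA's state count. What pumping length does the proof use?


Pumping lemma for regular languages (standard proof):
Take p = |Q|, the number of DFA states.
Any string of length >= |Q| passes through |Q|+1 states while reading its first |Q| symbols,
so by pigeonhole some state repeats, giving the loop that can be pumped.
Here |Q| = 4
Therefore the proof uses p = 4

4


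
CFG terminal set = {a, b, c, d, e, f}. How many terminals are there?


Terminal symbols: a, b, c, d, e, f
Counting each: a (#1), b (#2), c (#3), d (#4), e (#5), f (#6)
Total = 6

6


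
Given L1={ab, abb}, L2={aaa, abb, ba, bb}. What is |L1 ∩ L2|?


L1 = {ab, abb}
L2 = {aaa, abb, ba, bb}
Checking each string in L1 against L2:
  'ab': in L2? No
  'abb': in L2? Yes
Intersection = {abb}
|L1 ∩ L2| = 1

1


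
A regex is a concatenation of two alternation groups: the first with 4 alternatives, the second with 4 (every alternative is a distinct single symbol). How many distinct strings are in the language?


First group: 4 alternatives
Second group: 4 alternatives
Concatenation: each choice from group 1 pairs with each from group 2
Total = 4 x 4 = 16

16


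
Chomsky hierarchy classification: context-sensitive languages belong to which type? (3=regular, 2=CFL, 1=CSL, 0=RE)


Chomsky hierarchy levels:
  Type 3: Regular (DFA/NFA/regex)
  Type 2: Context-free (PDA)
  Type 1: Context-sensitive
  Type 0: Recursively enumerable (TM)
'context-sensitive' corresponds to Type 1

1


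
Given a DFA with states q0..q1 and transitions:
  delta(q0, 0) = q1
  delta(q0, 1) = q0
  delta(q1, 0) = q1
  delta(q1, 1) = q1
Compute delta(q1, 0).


Looking up transition function:
delta(q1, 0) in the table
Row: q1, Column: 0
Result: q1

q1


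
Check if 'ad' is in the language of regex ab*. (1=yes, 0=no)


Pattern: ab*
String: 'ad'
Pattern requires: exactly one 'a' followed by zero or more 'b's
First char is 'a' -> OK
Rest 'd': all b's? No
Result: 0

0


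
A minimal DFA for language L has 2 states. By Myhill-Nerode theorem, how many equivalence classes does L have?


Myhill-Nerode theorem:
Number of equivalence classes = number of states in minimal DFA
Minimal DFA states = 2
Therefore equivalence classes = 2

2


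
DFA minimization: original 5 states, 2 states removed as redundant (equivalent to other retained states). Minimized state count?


Original DFA: 5 states
Redundant states removed: 2
Minimized states = original - removed
= 5 - 2
= 3

3


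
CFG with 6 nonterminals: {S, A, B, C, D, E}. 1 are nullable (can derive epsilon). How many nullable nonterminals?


Nonterminals: {S, A, B, C, D, E}
A nonterminal is nullable if it can derive epsilon
Counting nullable nonterminals: 1
Total nullable = 1

1


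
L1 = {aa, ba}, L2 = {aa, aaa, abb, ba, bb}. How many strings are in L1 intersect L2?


L1 = {aa, ba}
L2 = {aa, aaa, abb, ba, bb}
Checking each string in L1 against L2:
  'aa': in L2? Yes
  'ba': in L2? Yes
Intersection = {aa, ba}
|L1 ∩ L2| = 2

2


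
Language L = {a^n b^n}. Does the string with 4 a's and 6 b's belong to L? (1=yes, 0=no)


Language requires equal numbers of a's and b's
PDA pushes for each 'a', pops for each 'b'
Number of a's = 4
Number of b's = 6
4 != 6 -> Reject

0


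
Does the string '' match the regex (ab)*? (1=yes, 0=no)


Pattern: (ab)*
String: ''
Pattern requires: zero or more repetitions of 'ab'
Pairs: []
All pairs are 'ab'? Yes
Result: 1

1


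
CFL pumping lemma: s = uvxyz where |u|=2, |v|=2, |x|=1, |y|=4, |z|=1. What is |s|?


|s| = |u| + |v| + |x| + |y| + |z|
= 2 + 2 + 1 + 4 + 1
= 4 + 1 + 5
= 5 + 5
= 10

10


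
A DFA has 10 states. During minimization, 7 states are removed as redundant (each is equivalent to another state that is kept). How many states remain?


Original DFA: 10 states
Redundant states removed: 7
Minimized states = original - removed
= 10 - 7
= 3

3


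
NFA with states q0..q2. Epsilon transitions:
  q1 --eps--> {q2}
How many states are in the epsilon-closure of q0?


Starting from q0
Initialize closure = {q0}
q0 has no outgoing epsilon transitions -> nothing to add
Final closure: {q0}
Size = 1

1


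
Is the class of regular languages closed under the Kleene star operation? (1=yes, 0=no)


Regular languages are closed under:
- Union (DFA product construction)
- Intersection (DFA product construction)
- Complement (swap accept/reject states)
- Concatenation (NFA construction)
- Kleene star (NFA construction)
Kleene star is in this list
Therefore: closed

1


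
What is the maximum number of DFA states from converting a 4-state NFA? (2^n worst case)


NFA has 4 states
Subset construction: each DFA state = subset of NFA states
Maximum subsets = 2^4
2^4 = 16

16


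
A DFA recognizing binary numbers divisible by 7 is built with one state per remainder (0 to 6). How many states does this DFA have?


Divisibility by 7 is tracked via the remainder mod 7: 0, 1, ..., 6
The construction assigns one state to each remainder
Number of remainders = 7

7


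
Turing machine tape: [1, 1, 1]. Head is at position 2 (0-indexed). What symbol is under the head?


Tape: [1, 1, 1]
Positions: 0 1 2
Values:    1 1 1
Head at position 2
tape[2] = 1

1


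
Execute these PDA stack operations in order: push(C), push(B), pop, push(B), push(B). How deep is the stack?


Tracing stack operations:
  push(C) -> stack = [C], depth=1
  push(B) -> stack = [C,B], depth=2
  pop -> removed B, stack = [C], depth=1
  push(B) -> stack = [C,B], depth=2
  push(B) -> stack = [C,B,B], depth=3
Final depth = 3

3


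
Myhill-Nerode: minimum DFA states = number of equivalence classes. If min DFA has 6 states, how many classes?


Myhill-Nerode theorem:
Number of equivalence classes = number of states in minimal DFA
Minimal DFA states = 6
Therefore equivalence classes = 6

6


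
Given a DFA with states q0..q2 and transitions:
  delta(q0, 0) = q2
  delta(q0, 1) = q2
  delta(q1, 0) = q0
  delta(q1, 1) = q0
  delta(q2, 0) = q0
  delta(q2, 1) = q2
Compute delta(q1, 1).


Looking up transition function:
delta(q1, 1) in the table
Row: q1, Column: 1
Result: q0

q0


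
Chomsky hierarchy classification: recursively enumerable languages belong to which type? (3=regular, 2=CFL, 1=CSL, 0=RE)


Chomsky hierarchy levels:
  Type 3: Regular (DFA/NFA/regex)
  Type 2: Context-free (PDA)
  Type 1: Context-sensitive
  Type 0: Recursively enumerable (TM)
'recursively enumerable' corresponds to Type 0

0


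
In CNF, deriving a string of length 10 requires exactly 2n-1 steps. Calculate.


Chomsky Normal Form derivation:
String length n = 10
Each step either:
  - Splits a nonterminal into two (n-1 such steps)
  - Converts a nonterminal to terminal (n such steps)
Total = (n-1) + n = 2n - 1
= 2(10) - 1
= 20 - 1
= 19

19


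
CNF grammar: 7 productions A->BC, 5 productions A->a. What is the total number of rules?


CNF allows two rule forms:
  A -> BC (binary): 7 rules
  A -> a (terminal): 5 rules
Total = 7 + 5 = 12

12


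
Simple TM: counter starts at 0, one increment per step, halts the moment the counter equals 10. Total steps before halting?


Counter starts at 0. Counting sequence:
  Step 1: counter = 1
  Step 2: counter = 2
  Step 3: counter = 3
  Step 4: counter = 4
  Step 5: counter = 5
  Step 6: counter = 6
  ...
  Step 10: counter = 10
Counter reached 10 -> halt
Total steps = 10

10


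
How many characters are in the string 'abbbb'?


String: 'abbbb'
Counting characters:
  'a' appears 1 time(s)
  'b' appears 4 time(s)
Total length = 1 + 4 = 5

5


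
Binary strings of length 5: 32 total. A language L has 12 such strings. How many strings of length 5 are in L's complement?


Alphabet: {0,1}
String length: 5
Total strings of length 5 = 2^5 = 32
Strings in L = 12
Complement = total - |L|
= 32 - 12
= 20

20


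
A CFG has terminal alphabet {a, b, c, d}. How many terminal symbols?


Terminal symbols: a, b, c, d
Counting each: a (#1), b (#2), c (#3), d (#4)
Total = 4

4


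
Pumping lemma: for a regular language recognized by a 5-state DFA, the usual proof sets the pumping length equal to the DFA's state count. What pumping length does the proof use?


Pumping lemma for regular languages (standard proof):
Take p = |Q|, the number of DFA states.
Any string of length >= |Q| passes through |Q|+1 states while reading its first |Q| symbols,
so by pigeonhole some state repeats, giving the loop that can be pumped.
Here |Q| = 5
Therefore the proof uses p = 5

5


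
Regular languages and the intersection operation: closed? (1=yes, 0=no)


Regular languages are closed under all standard operations:
- Union: Yes (product construction)
- Intersection: Yes (product construction)
- Complement: Yes (swap accept/reject)
- Concatenation: Yes (NFA construction)
Operation: intersection -> Closed

1


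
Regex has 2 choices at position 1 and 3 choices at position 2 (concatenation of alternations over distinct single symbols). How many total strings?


First group: 2 alternatives
Second group: 3 alternatives
Concatenation: each choice from group 1 pairs with each from group 2
Total = 2 x 3 = 6

6
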